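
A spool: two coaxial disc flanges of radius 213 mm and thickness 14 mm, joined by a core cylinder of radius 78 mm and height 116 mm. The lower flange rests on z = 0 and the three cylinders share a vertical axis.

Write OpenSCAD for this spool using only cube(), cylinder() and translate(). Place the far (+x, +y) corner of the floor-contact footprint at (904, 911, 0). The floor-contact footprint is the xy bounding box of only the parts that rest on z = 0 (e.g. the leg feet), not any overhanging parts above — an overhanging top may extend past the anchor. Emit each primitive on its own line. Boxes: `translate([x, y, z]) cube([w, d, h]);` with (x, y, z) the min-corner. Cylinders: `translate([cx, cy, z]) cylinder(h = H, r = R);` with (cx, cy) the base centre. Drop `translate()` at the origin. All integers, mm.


translate([691, 698, 0]) cylinder(h = 14, r = 213);
translate([691, 698, 14]) cylinder(h = 116, r = 78);
translate([691, 698, 130]) cylinder(h = 14, r = 213);


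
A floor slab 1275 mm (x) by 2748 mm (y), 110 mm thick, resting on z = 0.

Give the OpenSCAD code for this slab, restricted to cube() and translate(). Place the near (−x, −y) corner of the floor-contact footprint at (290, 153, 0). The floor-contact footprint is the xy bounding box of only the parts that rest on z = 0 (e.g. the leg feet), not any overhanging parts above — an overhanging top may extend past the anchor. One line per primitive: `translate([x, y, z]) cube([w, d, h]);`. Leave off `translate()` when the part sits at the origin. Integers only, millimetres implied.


translate([290, 153, 0]) cube([1275, 2748, 110]);


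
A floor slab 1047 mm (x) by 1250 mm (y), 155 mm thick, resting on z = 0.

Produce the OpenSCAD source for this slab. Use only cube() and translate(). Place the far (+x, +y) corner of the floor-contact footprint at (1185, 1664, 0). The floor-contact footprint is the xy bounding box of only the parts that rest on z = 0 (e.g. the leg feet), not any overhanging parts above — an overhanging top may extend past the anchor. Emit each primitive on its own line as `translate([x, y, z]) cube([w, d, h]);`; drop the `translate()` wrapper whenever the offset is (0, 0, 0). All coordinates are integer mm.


translate([138, 414, 0]) cube([1047, 1250, 155]);


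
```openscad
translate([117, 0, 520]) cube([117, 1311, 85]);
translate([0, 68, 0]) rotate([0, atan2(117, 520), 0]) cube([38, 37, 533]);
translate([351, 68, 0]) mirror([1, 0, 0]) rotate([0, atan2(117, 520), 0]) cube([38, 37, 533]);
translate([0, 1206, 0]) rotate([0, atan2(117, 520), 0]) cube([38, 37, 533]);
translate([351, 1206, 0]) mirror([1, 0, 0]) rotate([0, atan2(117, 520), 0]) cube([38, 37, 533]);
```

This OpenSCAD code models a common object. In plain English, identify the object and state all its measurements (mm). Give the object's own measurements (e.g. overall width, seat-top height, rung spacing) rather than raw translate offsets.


A sawhorse. A 117×1311×85 mm beam (x, y, z) sits on two A-frame leg pairs. Each pair is two raked legs of 38×37 mm section (37 mm along y) splaying symmetrically in x. Each leg rises 520 mm vertically over 117 mm of horizontal reach and is 533 mm long along its own axis. Every leg's outer bottom edge rests on the floor and its outer top edge meets a bottom edge of the beam — the left legs (tilting toward +x) meet the beam's −x bottom edge, the right legs (their mirror images, tilting toward −x) meet its +x bottom edge — so the leg tops tuck under the beam, the beam's underside is 520 mm above the floor, and the feet are 351 mm apart outside-to-outside with the beam centred between them. The two leg pairs are set in 68 mm from either end of the beam.


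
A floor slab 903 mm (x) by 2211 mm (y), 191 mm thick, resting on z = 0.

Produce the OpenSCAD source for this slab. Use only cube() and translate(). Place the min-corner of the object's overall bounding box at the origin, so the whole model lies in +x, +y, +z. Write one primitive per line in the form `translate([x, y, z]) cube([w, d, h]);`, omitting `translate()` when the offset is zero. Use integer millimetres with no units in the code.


cube([903, 2211, 191]);


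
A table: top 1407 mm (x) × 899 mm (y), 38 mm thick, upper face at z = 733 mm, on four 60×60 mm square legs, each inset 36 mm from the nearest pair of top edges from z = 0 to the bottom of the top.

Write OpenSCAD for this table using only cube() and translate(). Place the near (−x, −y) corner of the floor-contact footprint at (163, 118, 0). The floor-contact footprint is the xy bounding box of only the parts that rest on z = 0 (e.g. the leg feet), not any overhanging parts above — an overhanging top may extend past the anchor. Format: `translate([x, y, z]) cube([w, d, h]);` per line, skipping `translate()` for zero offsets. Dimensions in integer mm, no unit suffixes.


translate([127, 82, 695]) cube([1407, 899, 38]);
translate([163, 118, 0]) cube([60, 60, 695]);
translate([1438, 118, 0]) cube([60, 60, 695]);
translate([163, 885, 0]) cube([60, 60, 695]);
translate([1438, 885, 0]) cube([60, 60, 695]);


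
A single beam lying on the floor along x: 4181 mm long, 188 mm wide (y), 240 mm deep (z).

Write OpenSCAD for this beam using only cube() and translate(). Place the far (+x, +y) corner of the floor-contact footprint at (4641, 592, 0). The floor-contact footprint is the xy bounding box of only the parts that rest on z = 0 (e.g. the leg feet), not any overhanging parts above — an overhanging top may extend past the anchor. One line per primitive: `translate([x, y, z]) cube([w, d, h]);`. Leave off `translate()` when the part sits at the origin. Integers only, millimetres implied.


translate([460, 404, 0]) cube([4181, 188, 240]);


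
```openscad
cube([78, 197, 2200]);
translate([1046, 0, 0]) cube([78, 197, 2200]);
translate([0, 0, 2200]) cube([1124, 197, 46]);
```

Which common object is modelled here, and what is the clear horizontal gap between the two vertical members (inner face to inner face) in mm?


A door frame. The clear opening width is 968 mm.

Two 2200 mm tall posts with a header on top — a door frame. The left jamb is 78 mm wide at x = 0; the right jamb starts at x = 1046. The clear opening is 1046 − 78 = 968 mm.


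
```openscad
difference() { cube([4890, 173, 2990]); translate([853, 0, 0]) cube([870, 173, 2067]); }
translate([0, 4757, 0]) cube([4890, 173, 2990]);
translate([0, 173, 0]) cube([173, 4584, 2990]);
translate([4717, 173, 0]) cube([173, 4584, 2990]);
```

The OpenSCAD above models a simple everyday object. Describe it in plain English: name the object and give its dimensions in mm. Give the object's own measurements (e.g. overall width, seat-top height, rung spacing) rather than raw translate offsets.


A single room: four walls, each 2990 mm tall and 173 mm thick, enclosing an outside footprint 4890×4930 mm (x × y), no floor or roof. The front and back walls (−y and +y sides) run the full x-width; the side walls fit between their inner faces. A door opening 870 mm wide and 2067 mm tall is cut through the front wall from the floor up, its −x edge 853 mm from the wall's −x end.


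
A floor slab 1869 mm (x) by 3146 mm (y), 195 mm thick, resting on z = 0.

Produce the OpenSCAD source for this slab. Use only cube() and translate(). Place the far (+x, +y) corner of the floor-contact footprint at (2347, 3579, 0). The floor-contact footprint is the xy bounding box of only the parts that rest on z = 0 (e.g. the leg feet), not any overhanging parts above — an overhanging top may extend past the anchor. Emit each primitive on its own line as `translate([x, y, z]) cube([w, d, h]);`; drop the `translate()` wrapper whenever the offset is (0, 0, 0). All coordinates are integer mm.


translate([478, 433, 0]) cube([1869, 3146, 195]);


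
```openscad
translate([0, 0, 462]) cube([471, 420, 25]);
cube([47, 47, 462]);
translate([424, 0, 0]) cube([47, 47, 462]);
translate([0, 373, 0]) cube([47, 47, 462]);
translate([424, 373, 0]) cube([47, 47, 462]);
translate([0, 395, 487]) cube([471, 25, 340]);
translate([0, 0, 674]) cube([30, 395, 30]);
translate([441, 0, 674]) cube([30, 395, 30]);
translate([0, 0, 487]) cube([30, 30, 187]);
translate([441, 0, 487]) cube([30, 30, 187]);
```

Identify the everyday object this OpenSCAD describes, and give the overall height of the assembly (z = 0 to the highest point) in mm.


A chair. The overall height is 827 mm.

A slab on four corner posts with a tall panel at the back — a chair. The seat slab sits at z = 462 with thickness 25, and the 340 mm backrest starts at the seat top, so the overall height is 462 + 25 + 340 = 827 mm.


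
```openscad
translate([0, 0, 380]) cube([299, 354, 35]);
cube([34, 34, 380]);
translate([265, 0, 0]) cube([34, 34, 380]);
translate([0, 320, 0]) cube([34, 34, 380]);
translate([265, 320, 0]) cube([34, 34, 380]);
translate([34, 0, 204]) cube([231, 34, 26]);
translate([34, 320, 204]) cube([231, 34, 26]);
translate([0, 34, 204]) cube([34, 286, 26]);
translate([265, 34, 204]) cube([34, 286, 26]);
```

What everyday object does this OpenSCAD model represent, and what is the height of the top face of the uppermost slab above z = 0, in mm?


A stool. The seat height is 415 mm.

A 299×354×35 slab at z = 380 on four corner posts — a stool. The seat top is 380 + 35 = 415 mm.


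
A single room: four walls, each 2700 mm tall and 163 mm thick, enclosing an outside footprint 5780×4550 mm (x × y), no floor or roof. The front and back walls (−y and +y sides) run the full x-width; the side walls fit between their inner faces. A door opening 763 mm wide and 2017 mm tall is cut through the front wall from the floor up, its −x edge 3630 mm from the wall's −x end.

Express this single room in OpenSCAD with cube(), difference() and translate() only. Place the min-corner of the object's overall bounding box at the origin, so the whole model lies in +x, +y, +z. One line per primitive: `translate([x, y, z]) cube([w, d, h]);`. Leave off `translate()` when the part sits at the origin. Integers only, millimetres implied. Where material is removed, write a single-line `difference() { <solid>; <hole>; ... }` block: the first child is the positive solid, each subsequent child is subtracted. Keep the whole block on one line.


difference() { cube([5780, 163, 2700]); translate([3630, 0, 0]) cube([763, 163, 2017]); }
translate([0, 4387, 0]) cube([5780, 163, 2700]);
translate([0, 163, 0]) cube([163, 4224, 2700]);
translate([5617, 163, 0]) cube([163, 4224, 2700]);


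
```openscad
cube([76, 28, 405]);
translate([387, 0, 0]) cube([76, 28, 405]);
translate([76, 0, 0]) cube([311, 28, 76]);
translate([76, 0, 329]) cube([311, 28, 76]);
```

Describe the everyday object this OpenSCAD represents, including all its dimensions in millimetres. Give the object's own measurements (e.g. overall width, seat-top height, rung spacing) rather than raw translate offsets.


A rectangular picture frame lying in the x–z plane (depth along y). The opening is 311 mm wide (x) by 253 mm tall (z), surrounded by a border 76 mm wide on all four sides. The frame is 28 mm deep and is made of two full-height vertical stiles with two horizontal rails fitted between them.


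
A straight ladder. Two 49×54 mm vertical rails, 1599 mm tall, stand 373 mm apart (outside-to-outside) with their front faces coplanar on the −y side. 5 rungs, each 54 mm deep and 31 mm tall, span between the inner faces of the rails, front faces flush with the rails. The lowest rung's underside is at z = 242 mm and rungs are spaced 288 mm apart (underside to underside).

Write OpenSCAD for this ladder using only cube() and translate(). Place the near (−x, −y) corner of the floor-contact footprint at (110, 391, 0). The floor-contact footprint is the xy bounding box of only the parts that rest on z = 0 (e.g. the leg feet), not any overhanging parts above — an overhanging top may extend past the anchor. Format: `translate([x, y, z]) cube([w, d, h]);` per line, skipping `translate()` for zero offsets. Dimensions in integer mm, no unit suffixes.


translate([110, 391, 0]) cube([49, 54, 1599]);
translate([434, 391, 0]) cube([49, 54, 1599]);
translate([159, 391, 242]) cube([275, 54, 31]);
translate([159, 391, 530]) cube([275, 54, 31]);
translate([159, 391, 818]) cube([275, 54, 31]);
translate([159, 391, 1106]) cube([275, 54, 31]);
translate([159, 391, 1394]) cube([275, 54, 31]);


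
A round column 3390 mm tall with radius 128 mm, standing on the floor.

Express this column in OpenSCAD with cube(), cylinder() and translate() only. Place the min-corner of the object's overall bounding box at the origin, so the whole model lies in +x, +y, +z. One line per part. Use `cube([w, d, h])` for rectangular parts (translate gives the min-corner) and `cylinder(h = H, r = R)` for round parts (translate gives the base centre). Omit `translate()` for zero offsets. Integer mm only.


translate([128, 128, 0]) cylinder(h = 3390, r = 128);


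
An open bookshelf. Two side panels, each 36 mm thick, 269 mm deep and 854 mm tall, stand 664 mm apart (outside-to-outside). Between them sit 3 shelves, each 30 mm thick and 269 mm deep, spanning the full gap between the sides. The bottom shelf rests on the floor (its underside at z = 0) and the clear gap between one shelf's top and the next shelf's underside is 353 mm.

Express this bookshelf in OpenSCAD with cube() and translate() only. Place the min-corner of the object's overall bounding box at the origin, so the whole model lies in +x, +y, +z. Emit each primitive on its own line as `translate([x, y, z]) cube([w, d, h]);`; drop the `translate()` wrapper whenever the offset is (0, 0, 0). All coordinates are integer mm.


cube([36, 269, 854]);
translate([628, 0, 0]) cube([36, 269, 854]);
translate([36, 0, 0]) cube([592, 269, 30]);
translate([36, 0, 383]) cube([592, 269, 30]);
translate([36, 0, 766]) cube([592, 269, 30]);


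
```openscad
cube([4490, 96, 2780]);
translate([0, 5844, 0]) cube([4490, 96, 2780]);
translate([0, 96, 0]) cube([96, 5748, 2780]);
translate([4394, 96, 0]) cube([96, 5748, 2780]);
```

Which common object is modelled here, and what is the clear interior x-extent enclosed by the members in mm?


A house (or room) frame. The interior width is 4298 mm.

Four 2780 mm walls enclosing a rectangle with no floor or roof — a room or house frame. Outside width is 4490 mm and wall thickness is 96 mm, so the interior width is 4490 − 2 × 96 = 4298 mm.


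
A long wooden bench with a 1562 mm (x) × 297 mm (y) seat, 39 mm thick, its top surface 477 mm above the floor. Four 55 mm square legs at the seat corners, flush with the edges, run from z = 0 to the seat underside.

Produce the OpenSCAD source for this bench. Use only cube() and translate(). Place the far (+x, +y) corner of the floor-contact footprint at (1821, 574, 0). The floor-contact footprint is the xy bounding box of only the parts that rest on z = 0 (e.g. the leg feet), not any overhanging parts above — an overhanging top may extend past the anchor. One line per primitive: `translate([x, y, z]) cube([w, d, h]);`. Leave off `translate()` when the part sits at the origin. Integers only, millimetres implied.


translate([259, 277, 438]) cube([1562, 297, 39]);
translate([259, 277, 0]) cube([55, 55, 438]);
translate([259, 519, 0]) cube([55, 55, 438]);
translate([1766, 277, 0]) cube([55, 55, 438]);
translate([1766, 519, 0]) cube([55, 55, 438]);


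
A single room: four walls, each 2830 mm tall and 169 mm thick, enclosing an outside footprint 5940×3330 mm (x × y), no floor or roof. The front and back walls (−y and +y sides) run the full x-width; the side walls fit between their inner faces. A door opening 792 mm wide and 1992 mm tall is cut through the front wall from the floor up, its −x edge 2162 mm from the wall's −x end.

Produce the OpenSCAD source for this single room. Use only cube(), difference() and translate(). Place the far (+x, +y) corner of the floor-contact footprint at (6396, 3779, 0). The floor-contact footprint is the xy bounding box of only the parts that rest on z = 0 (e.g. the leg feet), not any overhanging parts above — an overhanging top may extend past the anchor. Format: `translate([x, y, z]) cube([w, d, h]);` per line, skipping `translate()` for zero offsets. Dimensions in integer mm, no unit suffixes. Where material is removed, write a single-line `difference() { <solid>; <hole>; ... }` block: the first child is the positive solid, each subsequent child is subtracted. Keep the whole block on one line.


difference() { translate([456, 449, 0]) cube([5940, 169, 2830]); translate([2618, 449, 0]) cube([792, 169, 1992]); }
translate([456, 3610, 0]) cube([5940, 169, 2830]);
translate([456, 618, 0]) cube([169, 2992, 2830]);
translate([6227, 618, 0]) cube([169, 2992, 2830]);


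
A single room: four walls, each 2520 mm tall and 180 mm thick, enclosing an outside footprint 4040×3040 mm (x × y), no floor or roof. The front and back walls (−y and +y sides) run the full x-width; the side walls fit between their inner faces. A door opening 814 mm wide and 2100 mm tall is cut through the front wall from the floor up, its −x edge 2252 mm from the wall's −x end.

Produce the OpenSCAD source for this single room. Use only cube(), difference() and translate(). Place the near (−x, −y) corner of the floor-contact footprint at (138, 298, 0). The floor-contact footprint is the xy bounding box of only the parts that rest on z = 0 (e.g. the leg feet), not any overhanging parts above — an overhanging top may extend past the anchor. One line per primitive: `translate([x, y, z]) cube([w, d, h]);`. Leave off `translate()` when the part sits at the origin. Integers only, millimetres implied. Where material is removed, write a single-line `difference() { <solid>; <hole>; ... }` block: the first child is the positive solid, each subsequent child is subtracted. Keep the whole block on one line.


difference() { translate([138, 298, 0]) cube([4040, 180, 2520]); translate([2390, 298, 0]) cube([814, 180, 2100]); }
translate([138, 3158, 0]) cube([4040, 180, 2520]);
translate([138, 478, 0]) cube([180, 2680, 2520]);
translate([3998, 478, 0]) cube([180, 2680, 2520]);


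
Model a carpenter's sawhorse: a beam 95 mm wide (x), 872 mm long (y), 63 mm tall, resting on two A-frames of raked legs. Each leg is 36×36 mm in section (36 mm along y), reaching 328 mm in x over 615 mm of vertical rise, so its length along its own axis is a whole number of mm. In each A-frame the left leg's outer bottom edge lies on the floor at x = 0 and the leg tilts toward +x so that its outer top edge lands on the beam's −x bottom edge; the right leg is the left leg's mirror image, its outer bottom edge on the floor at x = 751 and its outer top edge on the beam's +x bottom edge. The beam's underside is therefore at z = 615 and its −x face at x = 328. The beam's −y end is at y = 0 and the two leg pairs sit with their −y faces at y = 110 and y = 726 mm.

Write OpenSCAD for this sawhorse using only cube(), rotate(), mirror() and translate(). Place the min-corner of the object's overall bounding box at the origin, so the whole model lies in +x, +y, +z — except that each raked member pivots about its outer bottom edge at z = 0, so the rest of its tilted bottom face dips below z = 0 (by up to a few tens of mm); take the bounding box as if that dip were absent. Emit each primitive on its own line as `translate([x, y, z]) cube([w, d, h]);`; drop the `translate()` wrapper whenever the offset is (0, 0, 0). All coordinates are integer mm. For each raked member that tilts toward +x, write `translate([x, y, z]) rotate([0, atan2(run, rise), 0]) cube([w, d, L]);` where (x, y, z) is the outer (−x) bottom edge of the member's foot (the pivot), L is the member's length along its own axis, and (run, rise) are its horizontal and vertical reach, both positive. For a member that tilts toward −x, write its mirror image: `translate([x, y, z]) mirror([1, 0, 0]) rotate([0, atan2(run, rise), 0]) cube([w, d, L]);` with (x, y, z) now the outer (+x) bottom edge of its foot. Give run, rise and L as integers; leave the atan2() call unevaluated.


translate([328, 0, 615]) cube([95, 872, 63]);
translate([0, 110, 0]) rotate([0, atan2(328, 615), 0]) cube([36, 36, 697]);
translate([751, 110, 0]) mirror([1, 0, 0]) rotate([0, atan2(328, 615), 0]) cube([36, 36, 697]);
translate([0, 726, 0]) rotate([0, atan2(328, 615), 0]) cube([36, 36, 697]);
translate([751, 726, 0]) mirror([1, 0, 0]) rotate([0, atan2(328, 615), 0]) cube([36, 36, 697]);


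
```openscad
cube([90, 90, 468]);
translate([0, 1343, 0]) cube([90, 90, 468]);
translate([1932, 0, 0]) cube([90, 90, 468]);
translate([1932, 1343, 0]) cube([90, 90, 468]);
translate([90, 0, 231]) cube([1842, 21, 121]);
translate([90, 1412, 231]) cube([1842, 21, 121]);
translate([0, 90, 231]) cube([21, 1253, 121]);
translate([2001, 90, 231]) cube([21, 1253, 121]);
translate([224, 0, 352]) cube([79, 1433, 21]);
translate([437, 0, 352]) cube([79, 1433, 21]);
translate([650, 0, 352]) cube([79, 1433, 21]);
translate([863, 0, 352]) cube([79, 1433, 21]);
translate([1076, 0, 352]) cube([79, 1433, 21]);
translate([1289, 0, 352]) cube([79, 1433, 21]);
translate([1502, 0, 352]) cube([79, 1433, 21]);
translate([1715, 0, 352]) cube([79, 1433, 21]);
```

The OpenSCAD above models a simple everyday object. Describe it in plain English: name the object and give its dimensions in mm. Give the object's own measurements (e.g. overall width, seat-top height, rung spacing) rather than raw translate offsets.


A bed frame 2022 mm long (x) by 1433 mm wide (y). Four 90×90 mm corner posts, 468 mm tall, at the corners of the footprint. Four rails of 21 mm thickness and 121 mm height run between adjacent posts with their undersides at z = 231 mm, their outer faces flush with the outside of the frame (the two x-running rails run between the posts' inner faces; the two y-running rails run between the posts' inner faces). 8 slats, each 79 mm wide (x) and 21 mm thick, lie across the top of the two x-running rails, running the full 1433 mm width of the frame in y; along x they sit between the end posts with a 134 mm gap after the −x posts and between neighbouring slats, leaving 138 mm before the +x posts.


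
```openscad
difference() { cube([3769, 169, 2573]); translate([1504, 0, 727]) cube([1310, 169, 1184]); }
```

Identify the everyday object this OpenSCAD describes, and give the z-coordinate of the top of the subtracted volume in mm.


A wall with a window opening. The window head height is 1911 mm.

A wall with a rectangular opening subtracted — a window. Sill at z = 727, opening 1184 mm tall, so the head is at 727 + 1184 = 1911 mm.


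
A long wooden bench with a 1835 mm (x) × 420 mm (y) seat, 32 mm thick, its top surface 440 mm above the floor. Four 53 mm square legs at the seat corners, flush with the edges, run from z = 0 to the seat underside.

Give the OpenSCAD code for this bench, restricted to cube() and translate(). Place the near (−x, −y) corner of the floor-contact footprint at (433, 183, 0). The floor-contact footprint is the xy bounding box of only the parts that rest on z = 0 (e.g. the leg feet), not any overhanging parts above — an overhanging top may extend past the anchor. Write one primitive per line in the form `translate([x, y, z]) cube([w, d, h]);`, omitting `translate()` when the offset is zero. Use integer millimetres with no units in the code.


translate([433, 183, 408]) cube([1835, 420, 32]);
translate([433, 183, 0]) cube([53, 53, 408]);
translate([433, 550, 0]) cube([53, 53, 408]);
translate([2215, 183, 0]) cube([53, 53, 408]);
translate([2215, 550, 0]) cube([53, 53, 408]);


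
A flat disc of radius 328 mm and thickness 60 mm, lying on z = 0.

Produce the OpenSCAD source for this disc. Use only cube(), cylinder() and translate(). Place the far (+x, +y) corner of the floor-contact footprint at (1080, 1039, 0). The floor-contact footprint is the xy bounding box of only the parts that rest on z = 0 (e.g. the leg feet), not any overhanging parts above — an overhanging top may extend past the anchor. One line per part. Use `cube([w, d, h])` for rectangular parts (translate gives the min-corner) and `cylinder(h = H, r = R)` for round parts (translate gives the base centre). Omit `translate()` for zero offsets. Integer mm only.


translate([752, 711, 0]) cylinder(h = 60, r = 328);


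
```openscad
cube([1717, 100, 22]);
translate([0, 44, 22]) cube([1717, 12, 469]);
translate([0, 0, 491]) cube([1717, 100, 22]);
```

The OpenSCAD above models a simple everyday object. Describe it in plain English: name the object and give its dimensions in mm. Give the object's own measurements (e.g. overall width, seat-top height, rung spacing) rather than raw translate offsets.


An I-beam lying along x, 1717 mm long. Overall section height 513 mm. Two flanges 100 mm wide (y) and 22 mm thick, one on the floor and one at the top; a web 12 mm thick runs between them, centred on the flange width.


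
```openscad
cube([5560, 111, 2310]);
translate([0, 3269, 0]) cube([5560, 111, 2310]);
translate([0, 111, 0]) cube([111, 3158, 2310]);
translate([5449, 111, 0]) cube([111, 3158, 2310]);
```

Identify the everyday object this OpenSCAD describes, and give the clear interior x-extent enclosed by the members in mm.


A house (or room) frame. The interior width is 5338 mm.

Four 2310 mm walls enclosing a rectangle with no floor or roof — a room or house frame. Outside width is 5560 mm and wall thickness is 111 mm, so the interior width is 5560 − 2 × 111 = 5338 mm.


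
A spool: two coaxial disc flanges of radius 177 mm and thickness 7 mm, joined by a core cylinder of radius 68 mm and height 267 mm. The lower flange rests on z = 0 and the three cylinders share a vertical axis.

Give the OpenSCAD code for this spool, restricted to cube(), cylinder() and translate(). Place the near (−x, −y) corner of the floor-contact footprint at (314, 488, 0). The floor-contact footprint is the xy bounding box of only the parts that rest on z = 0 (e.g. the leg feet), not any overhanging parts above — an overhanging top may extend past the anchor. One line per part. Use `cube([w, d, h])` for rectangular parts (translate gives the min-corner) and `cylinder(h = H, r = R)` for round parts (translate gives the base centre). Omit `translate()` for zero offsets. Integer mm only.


translate([491, 665, 0]) cylinder(h = 7, r = 177);
translate([491, 665, 7]) cylinder(h = 267, r = 68);
translate([491, 665, 274]) cylinder(h = 7, r = 177);


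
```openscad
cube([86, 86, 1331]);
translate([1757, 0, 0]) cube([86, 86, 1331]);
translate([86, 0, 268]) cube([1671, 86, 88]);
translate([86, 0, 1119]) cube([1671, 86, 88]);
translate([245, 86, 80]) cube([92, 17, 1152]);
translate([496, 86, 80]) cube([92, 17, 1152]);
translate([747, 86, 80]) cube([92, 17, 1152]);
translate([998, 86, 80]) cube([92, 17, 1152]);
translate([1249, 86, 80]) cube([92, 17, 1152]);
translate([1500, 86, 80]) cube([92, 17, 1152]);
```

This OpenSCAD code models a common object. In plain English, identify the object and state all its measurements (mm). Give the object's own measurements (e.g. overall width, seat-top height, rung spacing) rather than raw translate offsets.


A fence section. Two 86×86 mm posts, 1331 mm tall, stand on the floor with a clear span of 1671 mm between their inner faces. Two horizontal rails of 86×88 mm section span the gap between the posts with their undersides at z = 268 mm and z = 1119 mm, flush with the posts' −y face. 6 pickets, each 92 mm wide, 17 mm thick and 1152 mm tall, are fixed to the +y face of the rails with their bottoms at z = 80 mm, spaced across the span with a 159 mm gap after the −x post and between neighbouring pickets, with 165 mm left before the +x post.


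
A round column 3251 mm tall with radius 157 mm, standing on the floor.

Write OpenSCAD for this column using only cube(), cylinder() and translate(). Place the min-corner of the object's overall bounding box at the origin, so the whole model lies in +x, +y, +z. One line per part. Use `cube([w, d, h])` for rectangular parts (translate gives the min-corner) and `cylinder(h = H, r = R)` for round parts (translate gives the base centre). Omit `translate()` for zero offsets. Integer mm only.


translate([157, 157, 0]) cylinder(h = 3251, r = 157);


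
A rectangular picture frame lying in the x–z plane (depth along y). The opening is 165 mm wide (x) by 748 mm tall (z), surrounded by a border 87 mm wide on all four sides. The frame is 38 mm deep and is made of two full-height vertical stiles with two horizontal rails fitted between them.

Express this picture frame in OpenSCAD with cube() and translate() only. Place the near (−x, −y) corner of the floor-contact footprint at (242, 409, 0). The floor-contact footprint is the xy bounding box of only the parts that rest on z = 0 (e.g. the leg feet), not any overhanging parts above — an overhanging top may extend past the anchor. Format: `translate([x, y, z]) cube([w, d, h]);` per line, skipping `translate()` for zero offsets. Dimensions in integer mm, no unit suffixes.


translate([242, 409, 0]) cube([87, 38, 922]);
translate([494, 409, 0]) cube([87, 38, 922]);
translate([329, 409, 0]) cube([165, 38, 87]);
translate([329, 409, 835]) cube([165, 38, 87]);


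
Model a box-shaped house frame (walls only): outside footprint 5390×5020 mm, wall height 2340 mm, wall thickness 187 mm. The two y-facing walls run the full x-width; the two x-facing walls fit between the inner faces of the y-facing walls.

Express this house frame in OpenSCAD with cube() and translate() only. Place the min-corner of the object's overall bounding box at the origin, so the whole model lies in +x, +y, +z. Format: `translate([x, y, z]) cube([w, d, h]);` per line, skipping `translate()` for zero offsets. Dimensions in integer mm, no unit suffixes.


cube([5390, 187, 2340]);
translate([0, 4833, 0]) cube([5390, 187, 2340]);
translate([0, 187, 0]) cube([187, 4646, 2340]);
translate([5203, 187, 0]) cube([187, 4646, 2340]);


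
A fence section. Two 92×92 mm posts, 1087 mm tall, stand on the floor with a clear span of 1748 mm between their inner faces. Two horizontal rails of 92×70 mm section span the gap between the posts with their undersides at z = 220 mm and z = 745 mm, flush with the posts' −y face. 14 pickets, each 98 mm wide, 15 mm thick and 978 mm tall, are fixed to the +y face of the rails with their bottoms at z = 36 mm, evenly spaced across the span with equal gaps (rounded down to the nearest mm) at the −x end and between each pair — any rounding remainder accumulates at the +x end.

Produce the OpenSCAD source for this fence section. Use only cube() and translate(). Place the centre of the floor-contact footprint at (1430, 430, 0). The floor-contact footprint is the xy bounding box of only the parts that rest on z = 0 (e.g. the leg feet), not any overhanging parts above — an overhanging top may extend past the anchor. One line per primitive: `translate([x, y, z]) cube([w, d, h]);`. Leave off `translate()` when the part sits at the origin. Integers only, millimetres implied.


translate([464, 384, 0]) cube([92, 92, 1087]);
translate([2304, 384, 0]) cube([92, 92, 1087]);
translate([556, 384, 220]) cube([1748, 92, 70]);
translate([556, 384, 745]) cube([1748, 92, 70]);
translate([581, 476, 36]) cube([98, 15, 978]);
translate([704, 476, 36]) cube([98, 15, 978]);
translate([827, 476, 36]) cube([98, 15, 978]);
translate([950, 476, 36]) cube([98, 15, 978]);
translate([1073, 476, 36]) cube([98, 15, 978]);
translate([1196, 476, 36]) cube([98, 15, 978]);
translate([1319, 476, 36]) cube([98, 15, 978]);
translate([1442, 476, 36]) cube([98, 15, 978]);
translate([1565, 476, 36]) cube([98, 15, 978]);
translate([1688, 476, 36]) cube([98, 15, 978]);
translate([1811, 476, 36]) cube([98, 15, 978]);
translate([1934, 476, 36]) cube([98, 15, 978]);
translate([2057, 476, 36]) cube([98, 15, 978]);
translate([2180, 476, 36]) cube([98, 15, 978]);


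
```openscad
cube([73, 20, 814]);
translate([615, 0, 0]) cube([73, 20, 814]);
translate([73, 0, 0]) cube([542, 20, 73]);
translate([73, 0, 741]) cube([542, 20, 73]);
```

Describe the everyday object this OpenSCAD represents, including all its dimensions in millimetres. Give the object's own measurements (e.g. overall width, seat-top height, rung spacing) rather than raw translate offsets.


A rectangular picture frame lying in the x–z plane (depth along y). The opening is 542 mm wide (x) by 668 mm tall (z), surrounded by a border 73 mm wide on all four sides. The frame is 20 mm deep and is made of two full-height vertical stiles with two horizontal rails fitted between them.


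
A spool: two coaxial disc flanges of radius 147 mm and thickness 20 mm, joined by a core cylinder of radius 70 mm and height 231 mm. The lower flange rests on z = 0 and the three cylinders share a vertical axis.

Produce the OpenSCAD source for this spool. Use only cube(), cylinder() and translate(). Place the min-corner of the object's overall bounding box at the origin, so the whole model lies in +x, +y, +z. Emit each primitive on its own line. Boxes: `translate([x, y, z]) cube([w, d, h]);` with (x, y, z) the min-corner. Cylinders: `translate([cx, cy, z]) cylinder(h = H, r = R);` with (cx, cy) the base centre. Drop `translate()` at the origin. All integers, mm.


translate([147, 147, 0]) cylinder(h = 20, r = 147);
translate([147, 147, 20]) cylinder(h = 231, r = 70);
translate([147, 147, 251]) cylinder(h = 20, r = 147);


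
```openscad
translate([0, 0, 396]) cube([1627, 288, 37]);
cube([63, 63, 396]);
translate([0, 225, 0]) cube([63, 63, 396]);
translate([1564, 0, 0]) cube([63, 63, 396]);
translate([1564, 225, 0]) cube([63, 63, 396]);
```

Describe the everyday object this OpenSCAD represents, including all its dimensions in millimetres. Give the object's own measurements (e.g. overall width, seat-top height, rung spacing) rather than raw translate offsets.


A long wooden bench with a 1627 mm (x) × 288 mm (y) seat, 37 mm thick, its top surface 433 mm above the floor. Four 63 mm square legs at the seat corners, flush with the edges, run from z = 0 to the seat underside.


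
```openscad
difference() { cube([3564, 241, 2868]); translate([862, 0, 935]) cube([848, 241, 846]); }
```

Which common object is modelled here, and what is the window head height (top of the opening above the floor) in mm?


A wall with a window opening. The window head height is 1781 mm.

A wall with a rectangular opening subtracted — a window. Sill at z = 935, opening 846 mm tall, so the head is at 935 + 846 = 1781 mm.


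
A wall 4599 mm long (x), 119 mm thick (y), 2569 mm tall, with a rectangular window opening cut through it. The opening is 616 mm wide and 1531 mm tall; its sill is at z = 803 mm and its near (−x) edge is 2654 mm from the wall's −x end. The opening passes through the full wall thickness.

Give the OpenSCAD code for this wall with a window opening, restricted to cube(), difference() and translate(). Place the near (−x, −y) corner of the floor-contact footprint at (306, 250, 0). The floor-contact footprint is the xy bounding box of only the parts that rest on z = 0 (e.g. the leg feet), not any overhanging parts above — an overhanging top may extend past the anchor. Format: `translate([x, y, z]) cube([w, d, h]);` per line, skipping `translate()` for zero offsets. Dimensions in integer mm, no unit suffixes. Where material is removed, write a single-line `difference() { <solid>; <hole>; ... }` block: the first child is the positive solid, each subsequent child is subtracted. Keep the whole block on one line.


difference() { translate([306, 250, 0]) cube([4599, 119, 2569]); translate([2960, 250, 803]) cube([616, 119, 1531]); }


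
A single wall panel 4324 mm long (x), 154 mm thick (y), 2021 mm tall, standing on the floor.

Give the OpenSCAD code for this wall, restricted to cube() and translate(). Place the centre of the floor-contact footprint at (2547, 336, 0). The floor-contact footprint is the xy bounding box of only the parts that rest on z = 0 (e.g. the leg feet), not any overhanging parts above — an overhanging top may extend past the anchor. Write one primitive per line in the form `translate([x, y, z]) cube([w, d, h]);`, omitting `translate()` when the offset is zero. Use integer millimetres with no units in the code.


translate([385, 259, 0]) cube([4324, 154, 2021]);


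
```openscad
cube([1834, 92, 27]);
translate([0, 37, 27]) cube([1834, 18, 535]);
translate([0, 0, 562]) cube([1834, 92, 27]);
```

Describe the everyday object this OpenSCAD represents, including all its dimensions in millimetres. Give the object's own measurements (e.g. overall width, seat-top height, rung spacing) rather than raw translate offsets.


An I-beam lying along x, 1834 mm long. Overall section height 589 mm. Two flanges 92 mm wide (y) and 27 mm thick, one on the floor and one at the top; a web 18 mm thick runs between them, centred on the flange width.


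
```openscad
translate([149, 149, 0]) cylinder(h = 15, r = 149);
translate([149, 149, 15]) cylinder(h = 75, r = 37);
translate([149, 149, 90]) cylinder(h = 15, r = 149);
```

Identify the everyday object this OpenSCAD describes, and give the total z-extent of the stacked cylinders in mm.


A spool. The overall height is 105 mm.

Three coaxial cylinders, large–small–large — a spool. Two 15 mm flanges and a 75 mm core give 15 + 75 + 15 = 105 mm.


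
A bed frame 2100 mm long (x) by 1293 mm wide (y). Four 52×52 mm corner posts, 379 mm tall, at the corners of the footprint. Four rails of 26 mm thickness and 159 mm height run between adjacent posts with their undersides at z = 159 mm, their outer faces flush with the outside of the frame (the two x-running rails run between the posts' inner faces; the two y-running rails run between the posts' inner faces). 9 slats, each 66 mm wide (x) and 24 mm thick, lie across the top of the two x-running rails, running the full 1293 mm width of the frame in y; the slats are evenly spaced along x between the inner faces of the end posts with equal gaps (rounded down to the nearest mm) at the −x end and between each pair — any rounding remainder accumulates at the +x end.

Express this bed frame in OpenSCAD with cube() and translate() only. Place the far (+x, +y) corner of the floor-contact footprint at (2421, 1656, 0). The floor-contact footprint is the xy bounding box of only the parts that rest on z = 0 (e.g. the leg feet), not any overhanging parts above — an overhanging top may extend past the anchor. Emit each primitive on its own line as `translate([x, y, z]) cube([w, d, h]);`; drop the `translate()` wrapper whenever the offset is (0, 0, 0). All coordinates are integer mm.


// slat z = rail_z + rail_h = 159 + 159 = 318
// slat gap = ⌊(1996 − 9·66) / 10⌋ = 140
translate([321, 363, 0]) cube([52, 52, 379]);
translate([321, 1604, 0]) cube([52, 52, 379]);
translate([2369, 363, 0]) cube([52, 52, 379]);
translate([2369, 1604, 0]) cube([52, 52, 379]);
translate([373, 363, 159]) cube([1996, 26, 159]);
translate([373, 1630, 159]) cube([1996, 26, 159]);
translate([321, 415, 159]) cube([26, 1189, 159]);
translate([2395, 415, 159]) cube([26, 1189, 159]);
translate([513, 363, 318]) cube([66, 1293, 24]);
translate([719, 363, 318]) cube([66, 1293, 24]);
translate([925, 363, 318]) cube([66, 1293, 24]);
translate([1131, 363, 318]) cube([66, 1293, 24]);
translate([1337, 363, 318]) cube([66, 1293, 24]);
translate([1543, 363, 318]) cube([66, 1293, 24]);
translate([1749, 363, 318]) cube([66, 1293, 24]);
translate([1955, 363, 318]) cube([66, 1293, 24]);
translate([2161, 363, 318]) cube([66, 1293, 24]);


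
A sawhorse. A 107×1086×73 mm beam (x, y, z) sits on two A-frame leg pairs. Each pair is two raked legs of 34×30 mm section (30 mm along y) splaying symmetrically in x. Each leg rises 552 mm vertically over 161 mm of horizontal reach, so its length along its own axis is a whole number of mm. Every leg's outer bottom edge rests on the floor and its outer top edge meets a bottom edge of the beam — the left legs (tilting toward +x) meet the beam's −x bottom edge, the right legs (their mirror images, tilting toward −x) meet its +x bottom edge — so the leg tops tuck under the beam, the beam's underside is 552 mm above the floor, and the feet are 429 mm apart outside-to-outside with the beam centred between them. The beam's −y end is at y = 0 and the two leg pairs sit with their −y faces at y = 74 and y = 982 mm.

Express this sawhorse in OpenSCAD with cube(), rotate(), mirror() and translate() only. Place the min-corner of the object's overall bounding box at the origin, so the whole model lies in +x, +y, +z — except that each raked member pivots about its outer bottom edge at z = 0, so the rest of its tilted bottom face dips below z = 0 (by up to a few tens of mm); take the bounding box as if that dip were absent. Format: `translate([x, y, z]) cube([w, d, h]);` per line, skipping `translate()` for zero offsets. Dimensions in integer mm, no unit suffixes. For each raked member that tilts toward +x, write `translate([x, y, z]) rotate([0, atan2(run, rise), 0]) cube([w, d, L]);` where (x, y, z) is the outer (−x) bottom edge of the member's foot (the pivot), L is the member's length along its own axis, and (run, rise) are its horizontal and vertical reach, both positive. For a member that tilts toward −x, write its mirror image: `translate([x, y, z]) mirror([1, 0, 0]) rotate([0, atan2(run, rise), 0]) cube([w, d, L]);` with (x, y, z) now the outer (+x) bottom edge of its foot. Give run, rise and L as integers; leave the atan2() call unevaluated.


translate([161, 0, 552]) cube([107, 1086, 73]);
translate([0, 74, 0]) rotate([0, atan2(161, 552), 0]) cube([34, 30, 575]);
translate([429, 74, 0]) mirror([1, 0, 0]) rotate([0, atan2(161, 552), 0]) cube([34, 30, 575]);
translate([0, 982, 0]) rotate([0, atan2(161, 552), 0]) cube([34, 30, 575]);
translate([429, 982, 0]) mirror([1, 0, 0]) rotate([0, atan2(161, 552), 0]) cube([34, 30, 575]);
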